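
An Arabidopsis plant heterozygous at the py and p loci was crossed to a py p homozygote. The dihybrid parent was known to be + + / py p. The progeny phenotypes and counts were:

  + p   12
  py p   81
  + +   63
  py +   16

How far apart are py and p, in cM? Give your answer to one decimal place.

16.3 cM

The recombinant classes are + p and py +: 12 + 16 = 28.
Recombination frequency = 28/172 = 0.1628 ≈ 16.3%, i.e. 16.3 cM.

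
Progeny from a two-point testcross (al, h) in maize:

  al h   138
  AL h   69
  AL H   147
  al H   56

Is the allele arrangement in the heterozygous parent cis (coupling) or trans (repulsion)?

The two most frequent classes are AL H (147) and al h (138); these are the parental (non-recombinant) types.
So the F1 carried AL H on one chromosome and al h on the other — the recessive alleles are on the same chromosome (cis / coupling).

cis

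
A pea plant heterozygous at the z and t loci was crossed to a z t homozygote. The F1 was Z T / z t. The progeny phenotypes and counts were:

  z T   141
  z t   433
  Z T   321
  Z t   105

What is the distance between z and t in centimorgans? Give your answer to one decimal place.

24.6 centimorgans

The recombinant classes are Z t and z T: 105 + 141 = 246.
Recombination frequency = 246/1000 = 0.2460 ≈ 24.6%, i.e. 24.6 centimorgans.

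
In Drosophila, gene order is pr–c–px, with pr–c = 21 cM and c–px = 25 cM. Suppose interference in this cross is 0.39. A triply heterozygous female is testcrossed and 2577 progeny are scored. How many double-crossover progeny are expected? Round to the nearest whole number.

83

Map distances give recombination frequencies of 0.210 and 0.250 for the two intervals.
With interference 0.39 (so coincidence = 0.61), expected double-crossover frequency = 0.210 × 0.250 × 0.61 = 0.03202.
Expected number = 0.03202 × 2577 = 82.53 ≈ 83.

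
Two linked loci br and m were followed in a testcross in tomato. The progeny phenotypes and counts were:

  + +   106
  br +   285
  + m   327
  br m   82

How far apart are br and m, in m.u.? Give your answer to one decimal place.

23.5 m.u.

The two most frequent classes, + m (327) and br + (285), are the parental types, so the F1 was + m / br +.
The recombinant classes are + + and br m: 106 + 82 = 188.
Recombination frequency = 188/800 = 0.2350 ≈ 23.5%, i.e. 23.5 m.u.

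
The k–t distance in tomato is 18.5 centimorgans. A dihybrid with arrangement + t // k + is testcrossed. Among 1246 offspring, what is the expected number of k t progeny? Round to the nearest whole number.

A map distance of 18.5 centimorgans corresponds to a recombination frequency of 0.185.
The F1 is + t / k +, so k t is a recombinant gamete class with expected frequency r/2 = 0.185/2 = 0.0925.
Expected number = 0.0925 × 1246 = 115.25 ≈ 115.

115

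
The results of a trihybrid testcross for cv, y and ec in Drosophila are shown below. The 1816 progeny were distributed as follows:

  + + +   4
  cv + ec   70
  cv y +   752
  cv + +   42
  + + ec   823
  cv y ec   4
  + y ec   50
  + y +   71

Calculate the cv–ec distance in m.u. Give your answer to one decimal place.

The two most frequent reciprocal classes, cv y + and + + ec, are the parental types, so the F1 was cv y + / + + ec.
The two rarest classes, cv y ec and + + +, are the double crossovers. Comparing them with the parentals, only the ec allele has switched, so ec is the middle locus and the order is y – ec – cv.
Crossovers in the ec–cv interval produce the single-crossover classes + y + and cv + ec (71 + 70 = 141) plus the double crossovers (8).
RF(ec–cv) = (141 + 8) / 1816 = 149/1816 = 0.0820 → 8.2 m.u.

8.2 m.u.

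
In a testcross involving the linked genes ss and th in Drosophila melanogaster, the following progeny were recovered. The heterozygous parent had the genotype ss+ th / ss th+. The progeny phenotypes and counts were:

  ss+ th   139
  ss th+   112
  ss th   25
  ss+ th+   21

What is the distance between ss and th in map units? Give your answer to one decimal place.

15.5 map units

The recombinant classes are ss+ th+ and ss th: 21 + 25 = 46.
Recombination frequency = 46/297 = 0.1549 ≈ 15.5%, i.e. 15.5 map units.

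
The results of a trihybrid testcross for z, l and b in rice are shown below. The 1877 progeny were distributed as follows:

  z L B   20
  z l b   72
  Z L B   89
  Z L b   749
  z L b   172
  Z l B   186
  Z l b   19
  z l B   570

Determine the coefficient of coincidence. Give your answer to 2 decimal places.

The two most frequent reciprocal classes, Z L b and z l B, are the parental types, so the F1 was Z L b / z l B.
The two rarest classes, Z l b and z L B, are the double crossovers. Comparing them with the parentals, only the l allele has switched, so l is the middle locus and the order is z – l – b.
z–l: (358 + 39)/1877 = 0.2115; l–b: (161 + 39)/1877 = 0.1066.
Expected DCO frequency = 0.2115 × 0.1066 ≈ 0.02255; observed = 39/1877 ≈ 0.02078.
Coefficient of coincidence = 0.02078/0.02255 ≈ 0.92.

0.92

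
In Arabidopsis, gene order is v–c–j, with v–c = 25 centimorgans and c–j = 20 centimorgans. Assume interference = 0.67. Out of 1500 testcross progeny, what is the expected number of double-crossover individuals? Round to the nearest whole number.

Map distances give recombination frequencies of 0.250 and 0.200 for the two intervals.
With interference 0.67 (so coincidence = 0.33), expected double-crossover frequency = 0.250 × 0.200 × 0.33 = 0.01650.
Expected number = 0.01650 × 1500 = 24.75 ≈ 25.

25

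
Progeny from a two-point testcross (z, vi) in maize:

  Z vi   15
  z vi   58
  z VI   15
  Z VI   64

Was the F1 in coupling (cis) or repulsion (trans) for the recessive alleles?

cis

The two most frequent classes are Z VI (64) and z vi (58); these are the parental (non-recombinant) types.
So the F1 carried Z VI on one chromosome and z vi on the other — the recessive alleles are on the same chromosome (cis / coupling).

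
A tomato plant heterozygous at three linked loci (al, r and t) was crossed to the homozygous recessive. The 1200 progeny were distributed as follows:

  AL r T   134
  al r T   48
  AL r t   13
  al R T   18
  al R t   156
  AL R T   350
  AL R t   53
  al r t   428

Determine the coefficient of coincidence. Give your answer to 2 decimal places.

0.88

The two most frequent reciprocal classes, al r t and AL R T, are the parental types, so the F1 was al r t / AL R T.
The two rarest classes, AL r t and al R T, are the double crossovers. Comparing them with the parentals, only the al allele has switched, so al is the middle locus and the order is r – al – t.
r–al: (290 + 31)/1200 = 0.2675; al–t: (101 + 31)/1200 = 0.1100.
Expected DCO frequency = 0.2675 × 0.1100 ≈ 0.02943; observed = 31/1200 ≈ 0.02583.
Coefficient of coincidence = 0.02583/0.02943 ≈ 0.88.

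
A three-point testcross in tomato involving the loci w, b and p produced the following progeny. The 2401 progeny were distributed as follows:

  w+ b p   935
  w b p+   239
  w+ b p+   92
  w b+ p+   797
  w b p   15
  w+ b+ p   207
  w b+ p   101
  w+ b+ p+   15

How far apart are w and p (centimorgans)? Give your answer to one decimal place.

9.3 centimorgans

The two most frequent reciprocal classes, w b+ p+ and w+ b p, are the parental types, so the F1 was w b+ p+ / w+ b p.
The two rarest classes, w+ b+ p+ and w b p, are the double crossovers. Comparing them with the parentals, only the w allele has switched, so w is the middle locus and the order is p – w – b.
Crossovers in the p–w interval produce the single-crossover classes w b+ p and w+ b p+ (101 + 92 = 193) plus the double crossovers (30).
RF(p–w) = (193 + 30) / 2401 = 223/2401 = 0.0929 → 9.3 centimorgans.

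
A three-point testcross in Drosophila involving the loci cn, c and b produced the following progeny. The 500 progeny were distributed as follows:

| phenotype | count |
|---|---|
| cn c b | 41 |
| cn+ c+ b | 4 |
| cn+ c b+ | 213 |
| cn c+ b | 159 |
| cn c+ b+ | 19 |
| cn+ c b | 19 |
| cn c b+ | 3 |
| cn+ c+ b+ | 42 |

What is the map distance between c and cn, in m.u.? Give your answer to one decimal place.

18.0 m.u.

The two most frequent reciprocal classes, cn c+ b and cn+ c b+, are the parental types, so the F1 was cn c+ b / cn+ c b+.
The two rarest classes, cn+ c+ b and cn c b+, are the double crossovers. Comparing them with the parentals, only the cn allele has switched, so cn is the middle locus and the order is c – cn – b.
Crossovers in the c–cn interval produce the single-crossover classes cn c b and cn+ c+ b+ (41 + 42 = 83) plus the double crossovers (7).
RF(c–cn) = (83 + 7) / 500 = 90/500 = 0.1800 → 18.0 m.u.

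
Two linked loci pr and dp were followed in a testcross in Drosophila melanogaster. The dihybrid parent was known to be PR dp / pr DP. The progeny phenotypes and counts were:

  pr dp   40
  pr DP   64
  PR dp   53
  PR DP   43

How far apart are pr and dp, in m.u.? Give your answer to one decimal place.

41.5 m.u.

The recombinant classes are PR DP and pr dp: 43 + 40 = 83.
Recombination frequency = 83/200 = 0.4150 ≈ 41.5%, i.e. 41.5 m.u.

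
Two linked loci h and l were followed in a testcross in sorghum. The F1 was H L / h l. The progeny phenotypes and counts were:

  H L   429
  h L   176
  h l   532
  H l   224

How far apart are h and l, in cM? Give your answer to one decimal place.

29.4 cM

The recombinant classes are H l and h L: 224 + 176 = 400.
Recombination frequency = 400/1361 = 0.2939 ≈ 29.4%, i.e. 29.4 cM.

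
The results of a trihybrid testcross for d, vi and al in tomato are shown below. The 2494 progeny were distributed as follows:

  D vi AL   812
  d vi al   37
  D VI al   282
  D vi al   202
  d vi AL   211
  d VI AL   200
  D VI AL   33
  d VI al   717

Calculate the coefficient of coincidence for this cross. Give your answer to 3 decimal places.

0.657

The two most frequent reciprocal classes, D vi AL and d VI al, are the parental types, so the F1 was D vi AL / d VI al.
The two rarest classes, D VI AL and d vi al, are the double crossovers. Comparing them with the parentals, only the vi allele has switched, so vi is the middle locus and the order is al – vi – d.
al–vi: (402 + 70)/2494 = 0.1893; vi–d: (493 + 70)/2494 = 0.2257.
Expected DCO frequency = 0.1893 × 0.2257 ≈ 0.04273; observed = 70/2494 ≈ 0.02807.
Coefficient of coincidence = 0.02807/0.04273 ≈ 0.657.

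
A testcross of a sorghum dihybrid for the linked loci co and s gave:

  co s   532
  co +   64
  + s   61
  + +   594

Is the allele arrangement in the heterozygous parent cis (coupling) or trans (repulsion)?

cis

The two most frequent classes are + + (594) and co s (532); these are the parental (non-recombinant) types.
So the F1 carried + + on one chromosome and co s on the other — the recessive alleles are on the same chromosome (cis / coupling).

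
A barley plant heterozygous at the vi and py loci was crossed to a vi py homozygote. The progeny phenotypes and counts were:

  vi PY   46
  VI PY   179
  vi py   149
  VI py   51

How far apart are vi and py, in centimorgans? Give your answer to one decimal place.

22.8 centimorgans

The two most frequent classes, VI PY (179) and vi py (149), are the parental types, so the F1 was VI PY / vi py.
The recombinant classes are VI py and vi PY: 51 + 46 = 97.
Recombination frequency = 97/425 = 0.2282 ≈ 22.8%, i.e. 22.8 centimorgans.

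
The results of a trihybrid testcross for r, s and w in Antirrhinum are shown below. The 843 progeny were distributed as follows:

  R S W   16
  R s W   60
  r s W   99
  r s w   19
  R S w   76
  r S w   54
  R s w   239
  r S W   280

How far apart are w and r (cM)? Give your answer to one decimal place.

17.7 cM

The two most frequent reciprocal classes, R s w and r S W, are the parental types, so the F1 was R s w / r S W.
The two rarest classes, r s w and R S W, are the double crossovers. Comparing them with the parentals, only the r allele has switched, so r is the middle locus and the order is w – r – s.
Crossovers in the w–r interval produce the single-crossover classes R s W and r S w (60 + 54 = 114) plus the double crossovers (35).
RF(w–r) = (114 + 35) / 843 = 149/843 = 0.1767 → 17.7 cM.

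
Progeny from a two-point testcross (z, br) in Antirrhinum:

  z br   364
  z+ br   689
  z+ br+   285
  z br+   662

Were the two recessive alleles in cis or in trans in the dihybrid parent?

The two most frequent classes are z+ br (689) and z br+ (662); these are the parental (non-recombinant) types.
So the F1 carried z+ br on one chromosome and z br+ on the other — the recessive alleles are on opposite chromosomes (trans / repulsion).

trans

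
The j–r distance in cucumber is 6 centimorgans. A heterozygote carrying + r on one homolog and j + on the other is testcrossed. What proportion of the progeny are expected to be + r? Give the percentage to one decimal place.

A map distance of 6 centimorgans corresponds to a recombination frequency of 0.060.
The F1 is + r / j +, so + r is a parental gamete class with expected frequency (1 − r)/2 = 0.940/2 = 0.4700.
That is 0.4700 = 47.0% of the progeny.

47.0%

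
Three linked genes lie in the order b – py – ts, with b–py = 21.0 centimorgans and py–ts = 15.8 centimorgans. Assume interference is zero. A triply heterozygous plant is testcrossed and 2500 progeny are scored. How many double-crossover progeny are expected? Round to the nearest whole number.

Map distances give recombination frequencies of 0.210 and 0.158 for the two intervals.
With no interference, expected double-crossover frequency = 0.210 × 0.158 = 0.03318.
Expected number = 0.03318 × 2500 = 82.95 ≈ 83.

83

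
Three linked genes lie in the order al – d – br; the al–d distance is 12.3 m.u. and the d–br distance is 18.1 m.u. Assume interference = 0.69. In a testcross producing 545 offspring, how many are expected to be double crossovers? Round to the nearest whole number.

Map distances give recombination frequencies of 0.123 and 0.181 for the two intervals.
With interference 0.69 (so coincidence = 0.31), expected double-crossover frequency = 0.123 × 0.181 × 0.31 = 0.00690.
Expected number = 0.00690 × 545 = 3.76 ≈ 4.

4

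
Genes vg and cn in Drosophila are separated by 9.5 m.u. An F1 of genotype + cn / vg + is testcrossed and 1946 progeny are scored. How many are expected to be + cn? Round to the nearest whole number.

881

A map distance of 9.5 m.u. corresponds to a recombination frequency of 0.095.
The F1 is + cn / vg +, so + cn is a parental gamete class with expected frequency (1 − r)/2 = 0.905/2 = 0.4525.
Expected number = 0.4525 × 1946 = 880.57 ≈ 881.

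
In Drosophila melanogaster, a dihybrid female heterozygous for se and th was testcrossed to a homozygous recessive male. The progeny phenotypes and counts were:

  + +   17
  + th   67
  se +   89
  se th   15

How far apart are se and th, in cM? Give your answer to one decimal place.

17.0 cM

The two most frequent classes, + th (67) and se + (89), are the parental types, so the F1 was + th / se +.
The recombinant classes are + + and se th: 17 + 15 = 32.
Recombination frequency = 32/188 = 0.1702 ≈ 17.0%, i.e. 17.0 cM.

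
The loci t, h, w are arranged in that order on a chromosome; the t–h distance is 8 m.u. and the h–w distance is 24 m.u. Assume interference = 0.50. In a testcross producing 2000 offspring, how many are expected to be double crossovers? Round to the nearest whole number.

19

Map distances give recombination frequencies of 0.080 and 0.240 for the two intervals.
With interference 0.50 (so coincidence = 0.50), expected double-crossover frequency = 0.080 × 0.240 × 0.50 = 0.00960.
Expected number = 0.00960 × 2000 = 19.20 ≈ 19.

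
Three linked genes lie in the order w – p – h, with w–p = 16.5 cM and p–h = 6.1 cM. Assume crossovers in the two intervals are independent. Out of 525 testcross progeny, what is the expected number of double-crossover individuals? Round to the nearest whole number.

Map distances give recombination frequencies of 0.165 and 0.061 for the two intervals.
With no interference, expected double-crossover frequency = 0.165 × 0.061 = 0.01007.
Expected number = 0.01007 × 525 = 5.28 ≈ 5.

5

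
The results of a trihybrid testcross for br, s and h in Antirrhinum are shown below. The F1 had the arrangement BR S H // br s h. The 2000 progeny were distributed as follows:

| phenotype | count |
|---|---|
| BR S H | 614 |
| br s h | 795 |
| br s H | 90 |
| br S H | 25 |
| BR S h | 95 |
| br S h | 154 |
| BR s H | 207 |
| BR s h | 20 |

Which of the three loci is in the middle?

The two rarest classes, br S H and BR s h, are the double crossovers. Comparing them with the parentals, only the br allele has switched, so br is the middle locus and the order is s – br – h.

br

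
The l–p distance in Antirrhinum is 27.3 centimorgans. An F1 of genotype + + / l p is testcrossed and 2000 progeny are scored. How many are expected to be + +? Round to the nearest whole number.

727

A map distance of 27.3 centimorgans corresponds to a recombination frequency of 0.273.
The F1 is + + / l p, so + + is a parental gamete class with expected frequency (1 − r)/2 = 0.727/2 = 0.3635.
Expected number = 0.3635 × 2000 = 727.00 ≈ 727.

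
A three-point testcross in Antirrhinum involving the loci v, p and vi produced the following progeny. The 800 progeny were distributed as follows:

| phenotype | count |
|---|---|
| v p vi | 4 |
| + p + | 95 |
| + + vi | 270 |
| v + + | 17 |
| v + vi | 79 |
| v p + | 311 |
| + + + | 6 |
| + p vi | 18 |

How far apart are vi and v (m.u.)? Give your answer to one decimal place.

The two most frequent reciprocal classes, v p + and + + vi, are the parental types, so the F1 was v p + / + + vi.
The two rarest classes, v p vi and + + +, are the double crossovers. Comparing them with the parentals, only the vi allele has switched, so vi is the middle locus and the order is v – vi – p.
Crossovers in the v–vi interval produce the single-crossover classes + p + and v + vi (95 + 79 = 174) plus the double crossovers (10).
RF(v–vi) = (174 + 10) / 800 = 184/800 = 0.2300 → 23.0 m.u.

23.0 m.u.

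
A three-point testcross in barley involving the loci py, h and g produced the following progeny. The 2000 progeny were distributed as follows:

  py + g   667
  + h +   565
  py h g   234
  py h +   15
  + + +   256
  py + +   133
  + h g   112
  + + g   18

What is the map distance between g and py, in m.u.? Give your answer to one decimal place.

The two most frequent reciprocal classes, py + g and + h +, are the parental types, so the F1 was py + g / + h +.
The two rarest classes, + + g and py h +, are the double crossovers. Comparing them with the parentals, only the py allele has switched, so py is the middle locus and the order is h – py – g.
Crossovers in the py–g interval produce the single-crossover classes py + + and + h g (133 + 112 = 245) plus the double crossovers (33).
RF(py–g) = (245 + 33) / 2000 = 278/2000 = 0.1390 → 13.9 m.u.

13.9 m.u.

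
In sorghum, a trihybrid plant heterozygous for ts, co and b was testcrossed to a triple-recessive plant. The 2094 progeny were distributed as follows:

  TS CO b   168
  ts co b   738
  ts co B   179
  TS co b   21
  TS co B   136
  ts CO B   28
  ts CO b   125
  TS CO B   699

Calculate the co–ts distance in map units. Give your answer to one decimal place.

The two most frequent reciprocal classes, TS CO B and ts co b, are the parental types, so the F1 was TS CO B / ts co b.
The two rarest classes, ts CO B and TS co b, are the double crossovers. Comparing them with the parentals, only the ts allele has switched, so ts is the middle locus and the order is co – ts – b.
Crossovers in the co–ts interval produce the single-crossover classes TS co B and ts CO b (136 + 125 = 261) plus the double crossovers (49).
RF(co–ts) = (261 + 49) / 2094 = 310/2094 = 0.1480 → 14.8 map units.

14.8 map units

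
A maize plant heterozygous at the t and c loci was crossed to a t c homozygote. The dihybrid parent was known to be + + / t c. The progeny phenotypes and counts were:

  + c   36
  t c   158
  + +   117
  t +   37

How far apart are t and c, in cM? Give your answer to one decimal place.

21.0 cM

The recombinant classes are + c and t +: 36 + 37 = 73.
Recombination frequency = 73/348 = 0.2098 ≈ 21.0%, i.e. 21.0 cM.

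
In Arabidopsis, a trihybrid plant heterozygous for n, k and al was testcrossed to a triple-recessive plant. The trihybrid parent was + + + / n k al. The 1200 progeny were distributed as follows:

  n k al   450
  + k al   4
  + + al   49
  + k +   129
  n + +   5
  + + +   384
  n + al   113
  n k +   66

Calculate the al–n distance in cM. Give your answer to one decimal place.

The two rarest classes, n + + and + k al, are the double crossovers. Comparing them with the parentals, only the n allele has switched, so n is the middle locus and the order is k – n – al.
Crossovers in the n–al interval produce the single-crossover classes + + al and n k + (49 + 66 = 115) plus the double crossovers (9).
RF(n–al) = (115 + 9) / 1200 = 124/1200 = 0.1033 → 10.3 cM.

10.3 cM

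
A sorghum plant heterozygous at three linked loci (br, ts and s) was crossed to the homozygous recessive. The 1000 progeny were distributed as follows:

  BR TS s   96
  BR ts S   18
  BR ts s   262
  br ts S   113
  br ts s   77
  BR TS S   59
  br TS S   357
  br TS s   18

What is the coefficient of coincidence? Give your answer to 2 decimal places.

The two most frequent reciprocal classes, BR ts s and br TS S, are the parental types, so the F1 was BR ts s / br TS S.
The two rarest classes, BR ts S and br TS s, are the double crossovers. Comparing them with the parentals, only the s allele has switched, so s is the middle locus and the order is ts – s – br.
ts–s: (209 + 36)/1000 = 0.2450; s–br: (136 + 36)/1000 = 0.1720.
Expected DCO frequency = 0.2450 × 0.1720 ≈ 0.04214; observed = 36/1000 ≈ 0.03600.
Coefficient of coincidence = 0.03600/0.04214 ≈ 0.85.

0.85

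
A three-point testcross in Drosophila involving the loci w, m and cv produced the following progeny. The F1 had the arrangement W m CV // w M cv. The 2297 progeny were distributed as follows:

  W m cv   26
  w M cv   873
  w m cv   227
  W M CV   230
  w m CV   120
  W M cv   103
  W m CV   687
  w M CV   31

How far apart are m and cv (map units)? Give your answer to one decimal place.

22.4 map units

The two rarest classes, W m cv and w M CV, are the double crossovers. Comparing them with the parentals, only the cv allele has switched, so cv is the middle locus and the order is w – cv – m.
Crossovers in the cv–m interval produce the single-crossover classes W M CV and w m cv (230 + 227 = 457) plus the double crossovers (57).
RF(cv–m) = (457 + 57) / 2297 = 514/2297 = 0.2238 → 22.4 map units.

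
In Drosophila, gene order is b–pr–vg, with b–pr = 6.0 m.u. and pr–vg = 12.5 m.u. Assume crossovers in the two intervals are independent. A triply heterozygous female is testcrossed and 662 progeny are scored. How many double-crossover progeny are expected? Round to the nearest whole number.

5

Map distances give recombination frequencies of 0.060 and 0.125 for the two intervals.
With no interference, expected double-crossover frequency = 0.060 × 0.125 = 0.00750.
Expected number = 0.00750 × 662 = 4.96 ≈ 5.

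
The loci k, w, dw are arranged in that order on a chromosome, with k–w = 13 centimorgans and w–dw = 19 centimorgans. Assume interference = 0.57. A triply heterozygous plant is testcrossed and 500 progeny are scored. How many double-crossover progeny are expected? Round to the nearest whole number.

5

Map distances give recombination frequencies of 0.130 and 0.190 for the two intervals.
With interference 0.57 (so coincidence = 0.43), expected double-crossover frequency = 0.130 × 0.190 × 0.43 = 0.01062.
Expected number = 0.01062 × 500 = 5.31 ≈ 5.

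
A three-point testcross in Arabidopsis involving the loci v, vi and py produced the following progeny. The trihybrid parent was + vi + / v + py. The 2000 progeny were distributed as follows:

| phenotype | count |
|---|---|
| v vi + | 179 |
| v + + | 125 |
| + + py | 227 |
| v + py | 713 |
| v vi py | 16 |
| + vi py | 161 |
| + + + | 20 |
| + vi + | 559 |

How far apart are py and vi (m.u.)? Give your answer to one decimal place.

16.1 m.u.

The two rarest classes, + + + and v vi py, are the double crossovers. Comparing them with the parentals, only the vi allele has switched, so vi is the middle locus and the order is v – vi – py.
Crossovers in the vi–py interval produce the single-crossover classes + vi py and v + + (161 + 125 = 286) plus the double crossovers (36).
RF(vi–py) = (286 + 36) / 2000 = 322/2000 = 0.1610 → 16.1 m.u.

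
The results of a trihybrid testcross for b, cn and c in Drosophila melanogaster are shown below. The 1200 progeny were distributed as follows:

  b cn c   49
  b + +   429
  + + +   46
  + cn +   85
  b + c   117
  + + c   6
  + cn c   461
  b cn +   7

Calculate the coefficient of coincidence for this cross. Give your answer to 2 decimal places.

0.67

The two most frequent reciprocal classes, + cn c and b + +, are the parental types, so the F1 was + cn c / b + +.
The two rarest classes, + + c and b cn +, are the double crossovers. Comparing them with the parentals, only the cn allele has switched, so cn is the middle locus and the order is c – cn – b.
c–cn: (202 + 13)/1200 = 0.1792; cn–b: (95 + 13)/1200 = 0.0900.
Expected DCO frequency = 0.1792 × 0.0900 ≈ 0.01613; observed = 13/1200 ≈ 0.01083.
Coefficient of coincidence = 0.01083/0.01613 ≈ 0.67.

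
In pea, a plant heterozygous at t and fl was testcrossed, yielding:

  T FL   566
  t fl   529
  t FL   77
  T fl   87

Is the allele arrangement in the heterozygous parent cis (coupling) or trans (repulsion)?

The two most frequent classes are T FL (566) and t fl (529); these are the parental (non-recombinant) types.
So the F1 carried T FL on one chromosome and t fl on the other — the recessive alleles are on the same chromosome (cis / coupling).

cis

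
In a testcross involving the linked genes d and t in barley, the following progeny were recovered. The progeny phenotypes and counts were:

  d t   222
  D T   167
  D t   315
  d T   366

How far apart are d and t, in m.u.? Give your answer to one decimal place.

The two most frequent classes, D t (315) and d T (366), are the parental types, so the F1 was D t / d T.
The recombinant classes are D T and d t: 167 + 222 = 389.
Recombination frequency = 389/1070 = 0.3636 ≈ 36.4%, i.e. 36.4 m.u.

36.4 m.u.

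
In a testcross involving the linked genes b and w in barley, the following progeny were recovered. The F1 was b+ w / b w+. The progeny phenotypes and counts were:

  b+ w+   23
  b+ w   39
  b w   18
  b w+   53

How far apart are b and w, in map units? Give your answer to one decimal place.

30.8 map units

The recombinant classes are b+ w+ and b w: 23 + 18 = 41.
Recombination frequency = 41/133 = 0.3083 ≈ 30.8%, i.e. 30.8 map units.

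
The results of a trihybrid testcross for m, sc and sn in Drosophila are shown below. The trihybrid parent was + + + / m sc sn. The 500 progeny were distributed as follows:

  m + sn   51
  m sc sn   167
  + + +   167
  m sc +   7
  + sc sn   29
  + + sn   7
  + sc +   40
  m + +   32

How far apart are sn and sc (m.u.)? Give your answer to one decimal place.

21.0 m.u.

The two rarest classes, + + sn and m sc +, are the double crossovers. Comparing them with the parentals, only the sn allele has switched, so sn is the middle locus and the order is sc – sn – m.
Crossovers in the sc–sn interval produce the single-crossover classes + sc + and m + sn (40 + 51 = 91) plus the double crossovers (14).
RF(sc–sn) = (91 + 14) / 500 = 105/500 = 0.2100 → 21.0 m.u.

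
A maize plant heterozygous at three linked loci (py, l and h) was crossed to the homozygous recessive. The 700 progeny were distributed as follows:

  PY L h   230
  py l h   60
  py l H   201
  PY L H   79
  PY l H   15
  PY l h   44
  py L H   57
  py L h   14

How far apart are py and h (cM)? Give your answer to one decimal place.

The two most frequent reciprocal classes, PY L h and py l H, are the parental types, so the F1 was PY L h / py l H.
The two rarest classes, py L h and PY l H, are the double crossovers. Comparing them with the parentals, only the py allele has switched, so py is the middle locus and the order is h – py – l.
Crossovers in the h–py interval produce the single-crossover classes PY L H and py l h (79 + 60 = 139) plus the double crossovers (29).
RF(h–py) = (139 + 29) / 700 = 168/700 = 0.2400 → 24.0 cM.

24.0 cM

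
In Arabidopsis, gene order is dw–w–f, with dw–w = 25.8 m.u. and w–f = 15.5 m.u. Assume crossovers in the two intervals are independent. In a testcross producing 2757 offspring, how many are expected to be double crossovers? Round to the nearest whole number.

Map distances give recombination frequencies of 0.258 and 0.155 for the two intervals.
With no interference, expected double-crossover frequency = 0.258 × 0.155 = 0.03999.
Expected number = 0.03999 × 2757 = 110.25 ≈ 110.

110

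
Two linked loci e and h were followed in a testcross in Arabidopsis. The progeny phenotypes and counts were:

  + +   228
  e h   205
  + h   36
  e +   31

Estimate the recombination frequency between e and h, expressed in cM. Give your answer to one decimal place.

The two most frequent classes, + + (228) and e h (205), are the parental types, so the F1 was + + / e h.
The recombinant classes are + h and e +: 36 + 31 = 67.
Recombination frequency = 67/500 = 0.1340 ≈ 13.4%, i.e. 13.4 cM.

13.4 cM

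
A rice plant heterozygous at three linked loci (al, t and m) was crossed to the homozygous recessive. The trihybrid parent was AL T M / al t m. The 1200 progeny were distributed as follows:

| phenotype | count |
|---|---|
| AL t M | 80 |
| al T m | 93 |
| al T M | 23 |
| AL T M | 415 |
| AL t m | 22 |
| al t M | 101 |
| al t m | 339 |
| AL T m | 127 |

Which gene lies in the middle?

al

The two rarest classes, al T M and AL t m, are the double crossovers. Comparing them with the parentals, only the al allele has switched, so al is the middle locus and the order is m – al – t.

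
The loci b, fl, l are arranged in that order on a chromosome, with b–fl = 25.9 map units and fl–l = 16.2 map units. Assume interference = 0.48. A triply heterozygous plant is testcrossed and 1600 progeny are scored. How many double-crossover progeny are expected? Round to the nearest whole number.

35

Map distances give recombination frequencies of 0.259 and 0.162 for the two intervals.
With interference 0.48 (so coincidence = 0.52), expected double-crossover frequency = 0.259 × 0.162 × 0.52 = 0.02182.
Expected number = 0.02182 × 1600 = 34.91 ≈ 35.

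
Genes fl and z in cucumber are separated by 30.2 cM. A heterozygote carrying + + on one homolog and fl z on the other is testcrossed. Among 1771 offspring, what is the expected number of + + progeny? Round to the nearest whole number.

A map distance of 30.2 cM corresponds to a recombination frequency of 0.302.
The F1 is + + / fl z, so + + is a parental gamete class with expected frequency (1 − r)/2 = 0.698/2 = 0.3490.
Expected number = 0.3490 × 1771 = 618.08 ≈ 618.

618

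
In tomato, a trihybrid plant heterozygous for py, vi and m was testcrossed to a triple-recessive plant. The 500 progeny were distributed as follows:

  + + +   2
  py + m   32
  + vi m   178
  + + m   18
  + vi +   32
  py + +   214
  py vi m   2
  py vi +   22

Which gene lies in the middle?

The two most frequent reciprocal classes, + vi m and py + +, are the parental types, so the F1 was + vi m / py + +.
The two rarest classes, py vi m and + + +, are the double crossovers. Comparing them with the parentals, only the py allele has switched, so py is the middle locus and the order is vi – py – m.

py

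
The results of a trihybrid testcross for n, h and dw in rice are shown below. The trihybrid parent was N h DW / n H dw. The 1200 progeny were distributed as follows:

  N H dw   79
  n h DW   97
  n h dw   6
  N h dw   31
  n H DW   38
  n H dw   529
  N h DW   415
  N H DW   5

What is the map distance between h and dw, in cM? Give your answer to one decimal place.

The two rarest classes, N H DW and n h dw, are the double crossovers. Comparing them with the parentals, only the h allele has switched, so h is the middle locus and the order is n – h – dw.
Crossovers in the h–dw interval produce the single-crossover classes N h dw and n H DW (31 + 38 = 69) plus the double crossovers (11).
RF(h–dw) = (69 + 11) / 1200 = 80/1200 = 0.0667 → 6.7 cM.

6.7 cM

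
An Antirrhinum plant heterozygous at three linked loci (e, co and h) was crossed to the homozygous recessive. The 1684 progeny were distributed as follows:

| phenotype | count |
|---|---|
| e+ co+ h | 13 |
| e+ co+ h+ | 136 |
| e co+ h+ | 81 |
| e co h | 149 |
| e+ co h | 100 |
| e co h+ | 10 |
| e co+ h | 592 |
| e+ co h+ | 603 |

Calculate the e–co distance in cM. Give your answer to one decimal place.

18.3 cM

The two most frequent reciprocal classes, e co+ h and e+ co h+, are the parental types, so the F1 was e co+ h / e+ co h+.
The two rarest classes, e+ co+ h and e co h+, are the double crossovers. Comparing them with the parentals, only the e allele has switched, so e is the middle locus and the order is h – e – co.
Crossovers in the e–co interval produce the single-crossover classes e co h and e+ co+ h+ (149 + 136 = 285) plus the double crossovers (23).
RF(e–co) = (285 + 23) / 1684 = 308/1684 = 0.1829 → 18.3 cM.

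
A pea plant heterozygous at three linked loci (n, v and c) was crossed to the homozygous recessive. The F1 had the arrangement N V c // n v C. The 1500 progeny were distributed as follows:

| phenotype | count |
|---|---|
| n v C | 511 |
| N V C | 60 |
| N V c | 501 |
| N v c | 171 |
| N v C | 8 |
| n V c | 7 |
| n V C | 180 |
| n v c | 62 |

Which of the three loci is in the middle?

The two rarest classes, n V c and N v C, are the double crossovers. Comparing them with the parentals, only the n allele has switched, so n is the middle locus and the order is v – n – c.

n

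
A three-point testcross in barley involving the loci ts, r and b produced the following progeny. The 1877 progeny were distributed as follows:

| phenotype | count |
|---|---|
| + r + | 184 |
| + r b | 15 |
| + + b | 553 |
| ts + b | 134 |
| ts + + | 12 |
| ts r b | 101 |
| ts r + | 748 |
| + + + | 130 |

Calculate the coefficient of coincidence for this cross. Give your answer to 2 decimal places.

0.57

The two most frequent reciprocal classes, + + b and ts r +, are the parental types, so the F1 was + + b / ts r +.
The two rarest classes, + r b and ts + +, are the double crossovers. Comparing them with the parentals, only the r allele has switched, so r is the middle locus and the order is b – r – ts.
b–r: (231 + 27)/1877 = 0.1375; r–ts: (318 + 27)/1877 = 0.1838.
Expected DCO frequency = 0.1375 × 0.1838 ≈ 0.02527; observed = 27/1877 ≈ 0.01438.
Coefficient of coincidence = 0.01438/0.02527 ≈ 0.57.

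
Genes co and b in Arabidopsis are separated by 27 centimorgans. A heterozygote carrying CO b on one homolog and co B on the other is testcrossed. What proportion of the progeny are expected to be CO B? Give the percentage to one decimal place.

A map distance of 27 centimorgans corresponds to a recombination frequency of 0.270.
The F1 is CO b / co B, so CO B is a recombinant gamete class with expected frequency r/2 = 0.270/2 = 0.1350.
That is 0.1350 = 13.5% of the progeny.

13.5%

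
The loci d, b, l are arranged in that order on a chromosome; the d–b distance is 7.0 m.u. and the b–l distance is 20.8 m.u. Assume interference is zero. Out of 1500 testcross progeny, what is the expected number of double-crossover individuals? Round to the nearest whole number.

22

Map distances give recombination frequencies of 0.070 and 0.208 for the two intervals.
With no interference, expected double-crossover frequency = 0.070 × 0.208 = 0.01456.
Expected number = 0.01456 × 1500 = 21.84 ≈ 22.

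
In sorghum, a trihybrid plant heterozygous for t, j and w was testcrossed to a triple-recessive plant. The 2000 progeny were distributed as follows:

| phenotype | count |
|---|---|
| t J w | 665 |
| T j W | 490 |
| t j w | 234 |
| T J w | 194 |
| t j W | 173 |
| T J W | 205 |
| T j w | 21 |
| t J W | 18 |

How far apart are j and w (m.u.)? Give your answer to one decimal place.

23.9 m.u.

The two most frequent reciprocal classes, T j W and t J w, are the parental types, so the F1 was T j W / t J w.
The two rarest classes, T j w and t J W, are the double crossovers. Comparing them with the parentals, only the w allele has switched, so w is the middle locus and the order is j – w – t.
Crossovers in the j–w interval produce the single-crossover classes T J W and t j w (205 + 234 = 439) plus the double crossovers (39).
RF(j–w) = (439 + 39) / 2000 = 478/2000 = 0.2390 → 23.9 m.u.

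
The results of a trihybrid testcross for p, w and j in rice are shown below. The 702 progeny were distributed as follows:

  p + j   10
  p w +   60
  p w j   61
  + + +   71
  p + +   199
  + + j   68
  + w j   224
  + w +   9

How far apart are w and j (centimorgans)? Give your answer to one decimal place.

20.9 centimorgans

The two most frequent reciprocal classes, + w j and p + +, are the parental types, so the F1 was + w j / p + +.
The two rarest classes, + w + and p + j, are the double crossovers. Comparing them with the parentals, only the j allele has switched, so j is the middle locus and the order is p – j – w.
Crossovers in the j–w interval produce the single-crossover classes + + j and p w + (68 + 60 = 128) plus the double crossovers (19).
RF(j–w) = (128 + 19) / 702 = 147/702 = 0.2094 → 20.9 centimorgans.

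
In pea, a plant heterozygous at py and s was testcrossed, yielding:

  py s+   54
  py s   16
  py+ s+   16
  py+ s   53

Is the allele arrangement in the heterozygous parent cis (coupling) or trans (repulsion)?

trans

The two most frequent classes are py+ s (53) and py s+ (54); these are the parental (non-recombinant) types.
So the F1 carried py+ s on one chromosome and py s+ on the other — the recessive alleles are on opposite chromosomes (trans / repulsion).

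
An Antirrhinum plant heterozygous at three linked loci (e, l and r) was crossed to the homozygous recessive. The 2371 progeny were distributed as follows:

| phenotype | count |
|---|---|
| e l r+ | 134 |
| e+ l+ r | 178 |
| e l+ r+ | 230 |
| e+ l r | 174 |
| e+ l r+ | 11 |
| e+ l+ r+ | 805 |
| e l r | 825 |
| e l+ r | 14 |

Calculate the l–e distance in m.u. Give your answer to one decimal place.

The two most frequent reciprocal classes, e+ l+ r+ and e l r, are the parental types, so the F1 was e+ l+ r+ / e l r.
The two rarest classes, e+ l r+ and e l+ r, are the double crossovers. Comparing them with the parentals, only the l allele has switched, so l is the middle locus and the order is e – l – r.
Crossovers in the e–l interval produce the single-crossover classes e l+ r+ and e+ l r (230 + 174 = 404) plus the double crossovers (25).
RF(e–l) = (404 + 25) / 2371 = 429/2371 = 0.1809 → 18.1 m.u.

18.1 m.u.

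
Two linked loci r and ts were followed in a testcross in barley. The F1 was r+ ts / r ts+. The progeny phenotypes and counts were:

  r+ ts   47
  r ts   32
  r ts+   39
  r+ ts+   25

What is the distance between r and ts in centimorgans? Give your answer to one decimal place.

39.9 centimorgans

The recombinant classes are r+ ts+ and r ts: 25 + 32 = 57.
Recombination frequency = 57/143 = 0.3986 ≈ 39.9%, i.e. 39.9 centimorgans.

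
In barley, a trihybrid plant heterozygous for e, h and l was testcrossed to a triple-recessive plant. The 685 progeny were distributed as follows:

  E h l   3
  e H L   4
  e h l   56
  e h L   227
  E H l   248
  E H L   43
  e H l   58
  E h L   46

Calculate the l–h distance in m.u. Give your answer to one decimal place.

The two most frequent reciprocal classes, E H l and e h L, are the parental types, so the F1 was E H l / e h L.
The two rarest classes, E h l and e H L, are the double crossovers. Comparing them with the parentals, only the h allele has switched, so h is the middle locus and the order is e – h – l.
Crossovers in the h–l interval produce the single-crossover classes E H L and e h l (43 + 56 = 99) plus the double crossovers (7).
RF(h–l) = (99 + 7) / 685 = 106/685 = 0.1547 → 15.5 m.u.

15.5 m.u.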